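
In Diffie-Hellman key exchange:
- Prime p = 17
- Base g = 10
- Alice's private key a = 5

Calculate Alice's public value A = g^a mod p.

Step 1: A = g^a mod p = 10^5 mod 17.
  10^1 mod 17 = 10
  10^2 mod 17 = (10 * 10) mod 17 = 15
  10^3 mod 17 = (15 * 10) mod 17 = 14
  10^4 mod 17 = (14 * 10) mod 17 = 4
  10^5 mod 17 = (4 * 10) mod 17 = 6
Result: A = 6.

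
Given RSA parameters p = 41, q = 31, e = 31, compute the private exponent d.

Step 1: n = 41 * 31 = 1271.
Step 2: phi(n) = 40 * 30 = 1200.
Step 3: Find d such that 31 * d = 1 (mod 1200).
Step 4: d = 31^(-1) mod 1200 = 271.
Verification: 31 * 271 = 8401 = 7 * 1200 + 1.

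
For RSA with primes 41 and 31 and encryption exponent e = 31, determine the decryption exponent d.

Step 1: n = 41 * 31 = 1271.
Step 2: phi(n) = 40 * 30 = 1200.
Step 3: Find d such that 31 * d = 1 (mod 1200).
Step 4: d = 31^(-1) mod 1200 = 271.
Verification: 31 * 271 = 8401 = 7 * 1200 + 1.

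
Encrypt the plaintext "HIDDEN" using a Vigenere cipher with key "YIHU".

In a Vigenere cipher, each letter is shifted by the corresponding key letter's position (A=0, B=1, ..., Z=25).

Step 1: Repeat key to match plaintext length:
  Plaintext: HIDDEN
  Key:       YIHUYI
Step 2: Encrypt each letter:
  H(7) + Y(24) = (7+24) mod 26 = 5 = F
  I(8) + I(8) = (8+8) mod 26 = 16 = Q
  D(3) + H(7) = (3+7) mod 26 = 10 = K
  D(3) + U(20) = (3+20) mod 26 = 23 = X
  E(4) + Y(24) = (4+24) mod 26 = 2 = C
  N(13) + I(8) = (13+8) mod 26 = 21 = V
Ciphertext: FQKXCV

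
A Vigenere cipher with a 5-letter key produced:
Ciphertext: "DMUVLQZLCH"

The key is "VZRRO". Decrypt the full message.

Step 1: Key 'VZRRO' has length 5. Extended key: VZRROVZRRO
Step 2: Decrypt each position:
  D(3) - V(21) = 8 = I
  M(12) - Z(25) = 13 = N
  U(20) - R(17) = 3 = D
  V(21) - R(17) = 4 = E
  L(11) - O(14) = 23 = X
  Q(16) - V(21) = 21 = V
  Z(25) - Z(25) = 0 = A
  L(11) - R(17) = 20 = U
  C(2) - R(17) = 11 = L
  H(7) - O(14) = 19 = T
Plaintext: INDEXVAULT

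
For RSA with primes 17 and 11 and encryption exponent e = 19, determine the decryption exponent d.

Step 1: n = 17 * 11 = 187.
Step 2: phi(n) = 16 * 10 = 160.
Step 3: Find d such that 19 * d = 1 (mod 160).
Step 4: d = 19^(-1) mod 160 = 59.
Verification: 19 * 59 = 1121 = 7 * 160 + 1.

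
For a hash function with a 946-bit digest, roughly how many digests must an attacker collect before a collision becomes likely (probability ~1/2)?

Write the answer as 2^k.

Step 1: The birthday paradox gives collision probability ~50% after sqrt(2^n) = 2^(n/2) hashes.
Step 2: For 946-bit output: 2^(946/2) = 2^473.
Step 3: Approximately 2^473 hash computations needed.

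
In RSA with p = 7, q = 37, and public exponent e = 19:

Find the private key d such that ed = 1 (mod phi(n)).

Step 1: n = 7 * 37 = 259.
Step 2: phi(n) = 6 * 36 = 216.
Step 3: Find d such that 19 * d = 1 (mod 216).
Step 4: d = 19^(-1) mod 216 = 91.
Verification: 19 * 91 = 1729 = 8 * 216 + 1.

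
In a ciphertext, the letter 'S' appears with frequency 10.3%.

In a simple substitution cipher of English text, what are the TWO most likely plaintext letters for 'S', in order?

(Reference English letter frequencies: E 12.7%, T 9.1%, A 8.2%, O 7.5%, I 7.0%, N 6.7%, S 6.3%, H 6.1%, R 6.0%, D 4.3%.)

Step 1: Observed frequency of 'S' is 10.3%.
Step 2: Compute distances to each reference frequency and sort:
  T (9.1%): difference = 1.2% <-- BEST
  A (8.2%): difference = 2.1% <-- RUNNER-UP
  E (12.7%): difference = 2.4%
  O (7.5%): difference = 2.8%
  I (7.0%): difference = 3.3%
Step 3: Most likely is 'T' (9.1%, diff 1.2%); second most likely is 'A' (8.2%, diff 2.1%).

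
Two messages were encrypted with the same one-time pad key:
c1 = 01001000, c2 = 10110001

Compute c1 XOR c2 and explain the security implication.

Step 1: c1 XOR c2 = (m1 XOR k) XOR (m2 XOR k).
Step 2: By XOR associativity/commutativity: = m1 XOR m2 XOR k XOR k = m1 XOR m2.
Step 3: 01001000 XOR 10110001 = 11111001 = 249.
Step 4: The key cancels out! An attacker learns m1 XOR m2 = 249, revealing the relationship between plaintexts.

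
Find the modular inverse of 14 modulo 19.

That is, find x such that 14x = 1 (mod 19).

Step 1: We need x such that 14 * x = 1 (mod 19).
Step 2: Using the extended Euclidean algorithm or trial:
  14 * 15 = 210 = 11 * 19 + 1.
Step 3: Since 210 mod 19 = 1, the inverse is x = 15.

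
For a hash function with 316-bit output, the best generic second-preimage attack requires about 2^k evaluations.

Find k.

Step 1: The hash has a 316-bit output.
Step 2: Second-preimage resistance means: given a specific input x, it should be infeasible to find a different y with h(y) = h(x).
With a 316-bit output, a generic search for a second preimage costs about 2^316 evaluations (each trial matches the fixed target with probability 2^-316).
Step 3: Security level = 316 bits.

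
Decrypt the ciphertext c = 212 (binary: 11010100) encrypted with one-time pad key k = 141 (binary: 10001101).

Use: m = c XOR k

Step 1: XOR ciphertext with key:
  Ciphertext: 11010100
  Key:        10001101
  XOR:        01011001
Step 2: Plaintext = 01011001 = 89 in decimal.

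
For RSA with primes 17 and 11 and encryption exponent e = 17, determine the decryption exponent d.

Step 1: n = 17 * 11 = 187.
Step 2: phi(n) = 16 * 10 = 160.
Step 3: Find d such that 17 * d = 1 (mod 160).
Step 4: d = 17^(-1) mod 160 = 113.
Verification: 17 * 113 = 1921 = 12 * 160 + 1.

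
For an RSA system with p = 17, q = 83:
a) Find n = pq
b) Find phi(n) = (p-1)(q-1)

Step 1: n = p * q = 17 * 83 = 1411.
Step 2: phi(n) = (p-1)(q-1) = 16 * 82 = 1312.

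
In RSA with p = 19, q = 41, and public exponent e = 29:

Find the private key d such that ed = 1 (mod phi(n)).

Step 1: n = 19 * 41 = 779.
Step 2: phi(n) = 18 * 40 = 720.
Step 3: Find d such that 29 * d = 1 (mod 720).
Step 4: d = 29^(-1) mod 720 = 149.
Verification: 29 * 149 = 4321 = 6 * 720 + 1.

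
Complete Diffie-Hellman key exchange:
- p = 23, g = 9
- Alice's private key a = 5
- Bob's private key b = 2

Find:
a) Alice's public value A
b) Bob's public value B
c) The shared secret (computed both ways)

Step 1: A = g^a mod p = 9^5 mod 23 = 8.
Step 2: B = g^b mod p = 9^2 mod 23 = 12.
Step 3: Alice computes s = B^a mod p = 12^5 mod 23 = 18.
Step 4: Bob computes s = A^b mod p = 8^2 mod 23 = 18.
Both sides agree: shared secret = 18.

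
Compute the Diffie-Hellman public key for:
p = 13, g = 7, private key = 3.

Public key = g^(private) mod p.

Step 1: A = g^a mod p = 7^3 mod 13.
  7^1 mod 13 = 7
  7^2 mod 13 = (7 * 7) mod 13 = 10
  7^3 mod 13 = (10 * 7) mod 13 = 5
Result: A = 5.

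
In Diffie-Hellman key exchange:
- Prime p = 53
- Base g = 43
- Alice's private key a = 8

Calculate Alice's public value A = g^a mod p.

Step 1: A = g^a mod p = 43^8 mod 53.
  43^1 mod 53 = 43
  43^2 mod 53 = (43 * 43) mod 53 = 47
  43^3 mod 53 = (47 * 43) mod 53 = 7
  43^4 mod 53 = (7 * 43) mod 53 = 36
  43^5 mod 53 = (36 * 43) mod 53 = 11
  43^6 mod 53 = (11 * 43) mod 53 = 49
  43^7 mod 53 = (49 * 43) mod 53 = 40
  43^8 mod 53 = (40 * 43) mod 53 = 24
Result: A = 24.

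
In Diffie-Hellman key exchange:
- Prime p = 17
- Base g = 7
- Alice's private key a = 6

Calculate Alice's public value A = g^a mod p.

Step 1: A = g^a mod p = 7^6 mod 17.
  7^1 mod 17 = 7
  7^2 mod 17 = (7 * 7) mod 17 = 15
  7^3 mod 17 = (15 * 7) mod 17 = 3
  7^4 mod 17 = (3 * 7) mod 17 = 4
  7^5 mod 17 = (4 * 7) mod 17 = 11
  7^6 mod 17 = (11 * 7) mod 17 = 9
Result: A = 9.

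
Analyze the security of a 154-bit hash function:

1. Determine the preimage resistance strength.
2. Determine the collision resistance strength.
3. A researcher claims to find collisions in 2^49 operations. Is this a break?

Step 1: Preimage resistance requires brute-force of 2^154 operations.
Step 2: Collision resistance (birthday bound) = 2^(154/2) = 2^77.
Step 3: The claimed attack costs 2^49 operations.
Step 4: Since 2^49 < 2^77, the claimed attack beats the generic birthday bound, so collision resistance is broken.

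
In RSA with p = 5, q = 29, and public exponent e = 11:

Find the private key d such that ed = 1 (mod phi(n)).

Step 1: n = 5 * 29 = 145.
Step 2: phi(n) = 4 * 28 = 112.
Step 3: Find d such that 11 * d = 1 (mod 112).
Step 4: d = 11^(-1) mod 112 = 51.
Verification: 11 * 51 = 561 = 5 * 112 + 1.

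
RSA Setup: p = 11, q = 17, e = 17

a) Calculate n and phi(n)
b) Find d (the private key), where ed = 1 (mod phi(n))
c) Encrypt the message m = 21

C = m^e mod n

Step 1: n = 11 * 17 = 187.
Step 2: phi(n) = (11-1)(17-1) = 10 * 16 = 160.
Step 3: Find d = 17^(-1) mod 160 = 113.
  Verify: 17 * 113 = 1921 = 1 (mod 160).
Step 4: C = 21^17 mod 187 = 21.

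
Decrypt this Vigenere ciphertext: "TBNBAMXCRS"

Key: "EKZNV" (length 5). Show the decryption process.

Step 1: Key 'EKZNV' has length 5. Extended key: EKZNVEKZNV
Step 2: Decrypt each position:
  T(19) - E(4) = 15 = P
  B(1) - K(10) = 17 = R
  N(13) - Z(25) = 14 = O
  B(1) - N(13) = 14 = O
  A(0) - V(21) = 5 = F
  M(12) - E(4) = 8 = I
  X(23) - K(10) = 13 = N
  C(2) - Z(25) = 3 = D
  R(17) - N(13) = 4 = E
  S(18) - V(21) = 23 = X
Plaintext: PROOFINDEX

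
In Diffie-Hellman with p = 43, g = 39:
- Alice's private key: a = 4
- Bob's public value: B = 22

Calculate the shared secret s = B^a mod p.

Step 1: s = B^a mod p = 22^4 mod 43.
  22^1 mod 43 = 22
  22^2 mod 43 = (22 * 22) mod 43 = 11
  22^3 mod 43 = (11 * 22) mod 43 = 27
  22^4 mod 43 = (27 * 22) mod 43 = 35
Result: shared secret = 35.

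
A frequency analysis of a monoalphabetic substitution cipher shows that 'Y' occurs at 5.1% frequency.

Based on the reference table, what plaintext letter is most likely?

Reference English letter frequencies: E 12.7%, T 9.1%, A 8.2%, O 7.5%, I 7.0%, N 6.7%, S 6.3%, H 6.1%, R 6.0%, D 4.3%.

Step 1: The observed frequency is 5.1%.
Step 2: Compare with English frequencies:
  E: 12.7% (difference: 7.6%)
  T: 9.1% (difference: 4.0%)
  A: 8.2% (difference: 3.1%)
  O: 7.5% (difference: 2.4%)
  I: 7.0% (difference: 1.9%)
  N: 6.7% (difference: 1.6%)
  S: 6.3% (difference: 1.2%)
  H: 6.1% (difference: 1.0%)
  R: 6.0% (difference: 0.9%)
  D: 4.3% (difference: 0.8%) <-- closest
Step 3: 'Y' most likely represents 'D' (frequency 4.3%).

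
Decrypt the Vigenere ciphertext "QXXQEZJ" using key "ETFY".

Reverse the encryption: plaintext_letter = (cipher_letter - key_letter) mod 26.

Step 1: Extend key: ETFYETF
Step 2: Decrypt each letter (c - k) mod 26:
  Q(16) - E(4) = (16-4) mod 26 = 12 = M
  X(23) - T(19) = (23-19) mod 26 = 4 = E
  X(23) - F(5) = (23-5) mod 26 = 18 = S
  Q(16) - Y(24) = (16-24) mod 26 = 18 = S
  E(4) - E(4) = (4-4) mod 26 = 0 = A
  Z(25) - T(19) = (25-19) mod 26 = 6 = G
  J(9) - F(5) = (9-5) mod 26 = 4 = E
Plaintext: MESSAGE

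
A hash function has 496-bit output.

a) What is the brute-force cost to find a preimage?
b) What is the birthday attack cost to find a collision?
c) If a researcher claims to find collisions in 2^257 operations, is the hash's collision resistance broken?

Step 1: Preimage resistance requires brute-force of 2^496 operations.
Step 2: Collision resistance (birthday bound) = 2^(496/2) = 2^248.
Step 3: The claimed attack costs 2^257 operations.
Step 4: Since 2^257 >= 2^248, the claimed attack is no faster than the generic birthday attack, so this does not break collision resistance.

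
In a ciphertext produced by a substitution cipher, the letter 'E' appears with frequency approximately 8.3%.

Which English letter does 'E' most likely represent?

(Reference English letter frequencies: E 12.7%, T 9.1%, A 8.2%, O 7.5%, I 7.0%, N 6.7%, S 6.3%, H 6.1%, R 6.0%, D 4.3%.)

Step 1: The observed frequency is 8.3%.
Step 2: Compare with English frequencies:
  E: 12.7% (difference: 4.4%)
  T: 9.1% (difference: 0.8%)
  A: 8.2% (difference: 0.1%) <-- closest
  O: 7.5% (difference: 0.8%)
  I: 7.0% (difference: 1.3%)
  N: 6.7% (difference: 1.6%)
  S: 6.3% (difference: 2.0%)
  H: 6.1% (difference: 2.2%)
  R: 6.0% (difference: 2.3%)
  D: 4.3% (difference: 4.0%)
Step 3: 'E' most likely represents 'A' (frequency 8.2%).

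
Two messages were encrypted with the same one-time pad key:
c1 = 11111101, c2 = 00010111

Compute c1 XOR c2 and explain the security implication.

Step 1: c1 XOR c2 = (m1 XOR k) XOR (m2 XOR k).
Step 2: By XOR associativity/commutativity: = m1 XOR m2 XOR k XOR k = m1 XOR m2.
Step 3: 11111101 XOR 00010111 = 11101010 = 234.
Step 4: The key cancels out! An attacker learns m1 XOR m2 = 234, revealing the relationship between plaintexts.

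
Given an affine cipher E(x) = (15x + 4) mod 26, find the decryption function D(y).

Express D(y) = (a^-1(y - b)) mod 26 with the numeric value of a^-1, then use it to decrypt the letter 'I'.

Step 1: Find a^-1, the modular inverse of 15 mod 26.
Step 2: We need 15 * a^-1 = 1 (mod 26).
Step 3: 15 * 7 = 105 = 4 * 26 + 1, so a^-1 = 7.
Step 4: D(y) = 7(y - 4) mod 26.
Step 5: Apply to 'I' (y = 8): D(8) = 7 * (8 - 4) mod 26 = 7 * 4 mod 26 = 2 -> 'C'.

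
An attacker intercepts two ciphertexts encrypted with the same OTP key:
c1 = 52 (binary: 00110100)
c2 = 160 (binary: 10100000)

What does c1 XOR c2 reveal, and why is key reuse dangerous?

Step 1: c1 XOR c2 = (m1 XOR k) XOR (m2 XOR k).
Step 2: By XOR associativity/commutativity: = m1 XOR m2 XOR k XOR k = m1 XOR m2.
Step 3: 00110100 XOR 10100000 = 10010100 = 148.
Step 4: The key cancels out! An attacker learns m1 XOR m2 = 148, revealing the relationship between plaintexts.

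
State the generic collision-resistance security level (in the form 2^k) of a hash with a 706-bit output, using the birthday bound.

Step 1: The birthday paradox gives collision probability ~50% after sqrt(2^n) = 2^(n/2) hashes.
Step 2: For 706-bit output: 2^(706/2) = 2^353.
Step 3: Approximately 2^353 hash computations needed.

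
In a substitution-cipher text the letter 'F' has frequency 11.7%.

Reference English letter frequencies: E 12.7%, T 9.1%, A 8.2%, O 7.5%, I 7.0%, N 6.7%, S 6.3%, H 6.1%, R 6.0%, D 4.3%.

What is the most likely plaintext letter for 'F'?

Step 1: The observed frequency is 11.7%.
Step 2: Compare with English frequencies:
  E: 12.7% (difference: 1.0%) <-- closest
  T: 9.1% (difference: 2.6%)
  A: 8.2% (difference: 3.5%)
  O: 7.5% (difference: 4.2%)
  I: 7.0% (difference: 4.7%)
  N: 6.7% (difference: 5.0%)
  S: 6.3% (difference: 5.4%)
  H: 6.1% (difference: 5.6%)
  R: 6.0% (difference: 5.7%)
  D: 4.3% (difference: 7.4%)
Step 3: 'F' most likely represents 'E' (frequency 12.7%).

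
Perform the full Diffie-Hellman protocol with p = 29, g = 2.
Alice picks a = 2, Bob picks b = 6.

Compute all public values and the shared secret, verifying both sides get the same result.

Step 1: A = g^a mod p = 2^2 mod 29 = 4.
Step 2: B = g^b mod p = 2^6 mod 29 = 6.
Step 3: Alice computes s = B^a mod p = 6^2 mod 29 = 7.
Step 4: Bob computes s = A^b mod p = 4^6 mod 29 = 7.
Both sides agree: shared secret = 7.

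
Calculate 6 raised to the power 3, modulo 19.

Step 1: Compute 6^3 mod 19 step by step, reducing modulo 19 at each step.
  6^1 mod 19 = 6
  6^2 mod 19 = (6 * 6) mod 19 = 17
  6^3 mod 19 = (17 * 6) mod 19 = 7
Step 2: Result = 7.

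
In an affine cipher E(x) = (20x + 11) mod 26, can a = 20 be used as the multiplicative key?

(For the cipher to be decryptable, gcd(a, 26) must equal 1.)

Step 1: Compute gcd(20, 26).
Step 2: gcd(20, 26) = 2.
Since gcd = 2 != 1, 20 shares a common factor with 26, so it cannot be used.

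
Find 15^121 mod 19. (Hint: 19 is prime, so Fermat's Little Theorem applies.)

Step 1: Since 19 is prime, by Fermat's Little Theorem: 15^18 = 1 (mod 19).
Step 2: Reduce exponent: 121 mod 18 = 13.
Step 3: So 15^121 = 15^13 (mod 19).
Step 4: 15^13 mod 19 = 10.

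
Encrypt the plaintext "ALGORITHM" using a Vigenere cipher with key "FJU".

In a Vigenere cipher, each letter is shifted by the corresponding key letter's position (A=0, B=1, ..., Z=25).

Step 1: Repeat key to match plaintext length:
  Plaintext: ALGORITHM
  Key:       FJUFJUFJU
Step 2: Encrypt each letter:
  A(0) + F(5) = (0+5) mod 26 = 5 = F
  L(11) + J(9) = (11+9) mod 26 = 20 = U
  G(6) + U(20) = (6+20) mod 26 = 0 = A
  O(14) + F(5) = (14+5) mod 26 = 19 = T
  R(17) + J(9) = (17+9) mod 26 = 0 = A
  I(8) + U(20) = (8+20) mod 26 = 2 = C
  T(19) + F(5) = (19+5) mod 26 = 24 = Y
  H(7) + J(9) = (7+9) mod 26 = 16 = Q
  M(12) + U(20) = (12+20) mod 26 = 6 = G
Ciphertext: FUATACYQG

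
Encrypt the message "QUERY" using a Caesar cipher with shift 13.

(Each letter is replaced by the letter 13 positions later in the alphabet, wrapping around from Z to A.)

Step 1: For each letter, shift forward by 13 positions (mod 26).
  Q (position 16) -> position (16+13) mod 26 = 3 -> D
  U (position 20) -> position (20+13) mod 26 = 7 -> H
  E (position 4) -> position (4+13) mod 26 = 17 -> R
  R (position 17) -> position (17+13) mod 26 = 4 -> E
  Y (position 24) -> position (24+13) mod 26 = 11 -> L
Result: DHREL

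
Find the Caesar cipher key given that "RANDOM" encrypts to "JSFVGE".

Step 1: Compare first letters: R (position 17) -> J (position 9).
Step 2: Shift = (9 - 17) mod 26 = 18.
The shift value is 18.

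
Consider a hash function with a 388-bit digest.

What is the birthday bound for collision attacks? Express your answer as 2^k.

Step 1: The birthday paradox gives collision probability ~50% after sqrt(2^n) = 2^(n/2) hashes.
Step 2: For 388-bit output: 2^(388/2) = 2^194.
Step 3: Approximately 2^194 hash computations needed.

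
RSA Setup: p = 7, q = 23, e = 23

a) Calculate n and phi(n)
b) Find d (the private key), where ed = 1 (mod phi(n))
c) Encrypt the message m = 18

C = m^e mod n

Step 1: n = 7 * 23 = 161.
Step 2: phi(n) = (7-1)(23-1) = 6 * 22 = 132.
Step 3: Find d = 23^(-1) mod 132 = 23.
  Verify: 23 * 23 = 529 = 1 (mod 132).
Step 4: C = 18^23 mod 161 = 156.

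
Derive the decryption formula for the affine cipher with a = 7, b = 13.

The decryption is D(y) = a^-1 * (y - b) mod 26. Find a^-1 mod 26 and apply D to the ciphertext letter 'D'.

Step 1: Find a^-1, the modular inverse of 7 mod 26.
Step 2: We need 7 * a^-1 = 1 (mod 26).
Step 3: 7 * 15 = 105 = 4 * 26 + 1, so a^-1 = 15.
Step 4: D(y) = 15(y - 13) mod 26.
Step 5: Apply to 'D' (y = 3): D(3) = 15 * (3 - 13) mod 26 = 15 * -10 mod 26 = 6 -> 'G'.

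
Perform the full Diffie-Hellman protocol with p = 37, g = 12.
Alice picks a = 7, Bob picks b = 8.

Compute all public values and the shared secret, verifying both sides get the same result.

Step 1: A = g^a mod p = 12^7 mod 37 = 9.
Step 2: B = g^b mod p = 12^8 mod 37 = 34.
Step 3: Alice computes s = B^a mod p = 34^7 mod 37 = 33.
Step 4: Bob computes s = A^b mod p = 9^8 mod 37 = 33.
Both sides agree: shared secret = 33.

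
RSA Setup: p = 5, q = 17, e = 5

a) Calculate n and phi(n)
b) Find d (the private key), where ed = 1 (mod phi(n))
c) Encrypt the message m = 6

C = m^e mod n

Step 1: n = 5 * 17 = 85.
Step 2: phi(n) = (5-1)(17-1) = 4 * 16 = 64.
Step 3: Find d = 5^(-1) mod 64 = 13.
  Verify: 5 * 13 = 65 = 1 (mod 64).
Step 4: C = 6^5 mod 85 = 41.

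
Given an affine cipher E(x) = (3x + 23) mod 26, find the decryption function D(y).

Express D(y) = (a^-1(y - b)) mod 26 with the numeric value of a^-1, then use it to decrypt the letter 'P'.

Step 1: Find a^-1, the modular inverse of 3 mod 26.
Step 2: We need 3 * a^-1 = 1 (mod 26).
Step 3: 3 * 9 = 27 = 1 * 26 + 1, so a^-1 = 9.
Step 4: D(y) = 9(y - 23) mod 26.
Step 5: Apply to 'P' (y = 15): D(15) = 9 * (15 - 23) mod 26 = 9 * -8 mod 26 = 6 -> 'G'.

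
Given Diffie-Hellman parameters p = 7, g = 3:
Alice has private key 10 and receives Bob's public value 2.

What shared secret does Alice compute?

Step 1: s = B^a mod p = 2^10 mod 7.
  2^1 mod 7 = 2
  2^2 mod 7 = (2 * 2) mod 7 = 4
  2^3 mod 7 = (4 * 2) mod 7 = 1
  2^4 mod 7 = (1 * 2) mod 7 = 2
  2^5 mod 7 = (2 * 2) mod 7 = 4
  2^6 mod 7 = (4 * 2) mod 7 = 1
  2^7 mod 7 = (1 * 2) mod 7 = 2
  2^8 mod 7 = (2 * 2) mod 7 = 4
  2^9 mod 7 = (4 * 2) mod 7 = 1
  2^10 mod 7 = (1 * 2) mod 7 = 2
Result: shared secret = 2.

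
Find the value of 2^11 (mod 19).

Step 1: Compute 2^11 mod 19 step by step, reducing modulo 19 at each step.
  2^1 mod 19 = 2
  2^2 mod 19 = (2 * 2) mod 19 = 4
  2^3 mod 19 = (4 * 2) mod 19 = 8
  2^4 mod 19 = (8 * 2) mod 19 = 16
  2^5 mod 19 = (16 * 2) mod 19 = 13
  2^6 mod 19 = (13 * 2) mod 19 = 7
  2^7 mod 19 = (7 * 2) mod 19 = 14
  2^8 mod 19 = (14 * 2) mod 19 = 9
  2^9 mod 19 = (9 * 2) mod 19 = 18
  2^10 mod 19 = (18 * 2) mod 19 = 17
  2^11 mod 19 = (17 * 2) mod 19 = 15
Step 2: Result = 15.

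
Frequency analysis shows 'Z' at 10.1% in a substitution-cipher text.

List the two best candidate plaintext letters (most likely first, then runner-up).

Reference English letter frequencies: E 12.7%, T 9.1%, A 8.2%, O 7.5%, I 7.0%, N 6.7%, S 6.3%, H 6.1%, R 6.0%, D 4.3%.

Step 1: Observed frequency of 'Z' is 10.1%.
Step 2: Compute distances to each reference frequency and sort:
  T (9.1%): difference = 1.0% <-- BEST
  A (8.2%): difference = 1.9% <-- RUNNER-UP
  E (12.7%): difference = 2.6%
  O (7.5%): difference = 2.6%
  I (7.0%): difference = 3.1%
Step 3: Most likely is 'T' (9.1%, diff 1.0%); second most likely is 'A' (8.2%, diff 1.9%).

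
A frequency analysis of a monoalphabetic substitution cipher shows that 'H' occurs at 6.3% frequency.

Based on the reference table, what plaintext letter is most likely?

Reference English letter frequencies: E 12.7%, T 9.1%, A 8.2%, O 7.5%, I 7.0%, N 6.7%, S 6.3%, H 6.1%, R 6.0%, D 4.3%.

Step 1: The observed frequency is 6.3%.
Step 2: Compare with English frequencies:
  E: 12.7% (difference: 6.4%)
  T: 9.1% (difference: 2.8%)
  A: 8.2% (difference: 1.9%)
  O: 7.5% (difference: 1.2%)
  I: 7.0% (difference: 0.7%)
  N: 6.7% (difference: 0.4%)
  S: 6.3% (difference: 0.0%) <-- closest
  H: 6.1% (difference: 0.2%)
  R: 6.0% (difference: 0.3%)
  D: 4.3% (difference: 2.0%)
Step 3: 'H' most likely represents 'S' (frequency 6.3%).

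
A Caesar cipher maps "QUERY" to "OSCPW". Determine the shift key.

Step 1: Compare first letters: Q (position 16) -> O (position 14).
Step 2: Shift = (14 - 16) mod 26 = 24.
The shift value is 24.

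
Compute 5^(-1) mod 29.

Step 1: We need x such that 5 * x = 1 (mod 29).
Step 2: Using the extended Euclidean algorithm or trial:
  5 * 6 = 30 = 1 * 29 + 1.
Step 3: Since 30 mod 29 = 1, the inverse is x = 6.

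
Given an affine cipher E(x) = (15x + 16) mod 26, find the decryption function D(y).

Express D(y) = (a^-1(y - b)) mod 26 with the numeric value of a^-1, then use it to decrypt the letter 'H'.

Step 1: Find a^-1, the modular inverse of 15 mod 26.
Step 2: We need 15 * a^-1 = 1 (mod 26).
Step 3: 15 * 7 = 105 = 4 * 26 + 1, so a^-1 = 7.
Step 4: D(y) = 7(y - 16) mod 26.
Step 5: Apply to 'H' (y = 7): D(7) = 7 * (7 - 16) mod 26 = 7 * -9 mod 26 = 15 -> 'P'.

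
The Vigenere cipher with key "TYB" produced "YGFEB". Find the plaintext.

Step 1: Extend key: TYBTY
Step 2: Decrypt each letter (c - k) mod 26:
  Y(24) - T(19) = (24-19) mod 26 = 5 = F
  G(6) - Y(24) = (6-24) mod 26 = 8 = I
  F(5) - B(1) = (5-1) mod 26 = 4 = E
  E(4) - T(19) = (4-19) mod 26 = 11 = L
  B(1) - Y(24) = (1-24) mod 26 = 3 = D
Plaintext: FIELD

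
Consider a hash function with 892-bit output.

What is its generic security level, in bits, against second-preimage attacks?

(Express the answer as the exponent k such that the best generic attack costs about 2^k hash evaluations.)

Step 1: The hash has a 892-bit output.
Step 2: Second-preimage resistance means: given a specific input x, it should be infeasible to find a different y with h(y) = h(x).
With a 892-bit output, a generic search for a second preimage costs about 2^892 evaluations (each trial matches the fixed target with probability 2^-892).
Step 3: Security level = 892 bits.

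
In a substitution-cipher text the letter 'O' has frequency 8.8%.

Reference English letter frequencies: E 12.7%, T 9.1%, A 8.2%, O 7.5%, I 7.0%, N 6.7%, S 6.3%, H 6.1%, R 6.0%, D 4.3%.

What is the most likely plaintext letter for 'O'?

Step 1: The observed frequency is 8.8%.
Step 2: Compare with English frequencies:
  E: 12.7% (difference: 3.9%)
  T: 9.1% (difference: 0.3%) <-- closest
  A: 8.2% (difference: 0.6%)
  O: 7.5% (difference: 1.3%)
  I: 7.0% (difference: 1.8%)
  N: 6.7% (difference: 2.1%)
  S: 6.3% (difference: 2.5%)
  H: 6.1% (difference: 2.7%)
  R: 6.0% (difference: 2.8%)
  D: 4.3% (difference: 4.5%)
Step 3: 'O' most likely represents 'T' (frequency 9.1%).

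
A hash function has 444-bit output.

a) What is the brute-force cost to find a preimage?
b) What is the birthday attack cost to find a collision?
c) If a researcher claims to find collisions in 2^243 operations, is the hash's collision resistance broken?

Step 1: Preimage resistance requires brute-force of 2^444 operations.
Step 2: Collision resistance (birthday bound) = 2^(444/2) = 2^222.
Step 3: The claimed attack costs 2^243 operations.
Step 4: Since 2^243 >= 2^222, the claimed attack is no faster than the generic birthday attack, so this does not break collision resistance.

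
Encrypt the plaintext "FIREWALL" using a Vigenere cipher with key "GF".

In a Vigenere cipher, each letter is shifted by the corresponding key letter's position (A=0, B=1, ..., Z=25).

Step 1: Repeat key to match plaintext length:
  Plaintext: FIREWALL
  Key:       GFGFGFGF
Step 2: Encrypt each letter:
  F(5) + G(6) = (5+6) mod 26 = 11 = L
  I(8) + F(5) = (8+5) mod 26 = 13 = N
  R(17) + G(6) = (17+6) mod 26 = 23 = X
  E(4) + F(5) = (4+5) mod 26 = 9 = J
  W(22) + G(6) = (22+6) mod 26 = 2 = C
  A(0) + F(5) = (0+5) mod 26 = 5 = F
  L(11) + G(6) = (11+6) mod 26 = 17 = R
  L(11) + F(5) = (11+5) mod 26 = 16 = Q
Ciphertext: LNXJCFRQ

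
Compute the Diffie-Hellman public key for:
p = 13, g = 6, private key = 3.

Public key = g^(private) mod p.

Step 1: A = g^a mod p = 6^3 mod 13.
  6^1 mod 13 = 6
  6^2 mod 13 = (6 * 6) mod 13 = 10
  6^3 mod 13 = (10 * 6) mod 13 = 8
Result: A = 8.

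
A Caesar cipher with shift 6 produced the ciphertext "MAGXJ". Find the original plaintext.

Step 1: Reverse the shift by subtracting 6 from each letter position.
  M (position 12) -> position (12-6) mod 26 = 6 -> G
  A (position 0) -> position (0-6) mod 26 = 20 -> U
  G (position 6) -> position (6-6) mod 26 = 0 -> A
  X (position 23) -> position (23-6) mod 26 = 17 -> R
  J (position 9) -> position (9-6) mod 26 = 3 -> D
Decrypted message: GUARD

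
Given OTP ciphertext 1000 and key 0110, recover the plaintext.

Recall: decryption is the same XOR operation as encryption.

Step 1: XOR ciphertext with key:
  Ciphertext: 1000
  Key:        0110
  XOR:        1110
Step 2: Plaintext = 1110 = 14 in decimal.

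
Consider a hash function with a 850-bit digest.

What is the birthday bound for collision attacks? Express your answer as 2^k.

Step 1: The birthday paradox gives collision probability ~50% after sqrt(2^n) = 2^(n/2) hashes.
Step 2: For 850-bit output: 2^(850/2) = 2^425.
Step 3: Approximately 2^425 hash computations needed.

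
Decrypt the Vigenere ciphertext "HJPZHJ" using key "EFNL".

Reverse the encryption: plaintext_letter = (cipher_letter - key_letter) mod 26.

Step 1: Extend key: EFNLEF
Step 2: Decrypt each letter (c - k) mod 26:
  H(7) - E(4) = (7-4) mod 26 = 3 = D
  J(9) - F(5) = (9-5) mod 26 = 4 = E
  P(15) - N(13) = (15-13) mod 26 = 2 = C
  Z(25) - L(11) = (25-11) mod 26 = 14 = O
  H(7) - E(4) = (7-4) mod 26 = 3 = D
  J(9) - F(5) = (9-5) mod 26 = 4 = E
Plaintext: DECODE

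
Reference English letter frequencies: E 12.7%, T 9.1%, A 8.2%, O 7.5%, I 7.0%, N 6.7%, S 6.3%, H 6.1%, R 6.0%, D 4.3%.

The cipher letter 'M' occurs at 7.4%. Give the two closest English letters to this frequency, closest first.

Step 1: Observed frequency of 'M' is 7.4%.
Step 2: Compute distances to each reference frequency and sort:
  O (7.5%): difference = 0.1% <-- BEST
  I (7.0%): difference = 0.4% <-- RUNNER-UP
  N (6.7%): difference = 0.7%
  A (8.2%): difference = 0.8%
  S (6.3%): difference = 1.1%
Step 3: Most likely is 'O' (7.5%, diff 0.1%); second most likely is 'I' (7.0%, diff 0.4%).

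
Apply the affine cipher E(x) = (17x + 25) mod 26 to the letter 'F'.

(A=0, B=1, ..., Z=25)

Step 1: Convert 'F' to number: x = 5.
Step 2: E(5) = (17 * 5 + 25) mod 26 = 110 mod 26 = 6.
Step 3: Convert 6 back to letter: G.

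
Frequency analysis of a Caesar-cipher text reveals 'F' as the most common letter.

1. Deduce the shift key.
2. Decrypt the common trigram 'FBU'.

Step 1: In English, 'E' is the most frequent letter (12.7%).
Step 2: The most frequent ciphertext letter is 'F' (position 5).
Step 3: Shift = (5 - 4) mod 26 = 1.
Step 4: Decrypt 'FBU' by shifting back 1:
  F -> E
  B -> A
  U -> T
Step 5: 'FBU' decrypts to 'EAT'.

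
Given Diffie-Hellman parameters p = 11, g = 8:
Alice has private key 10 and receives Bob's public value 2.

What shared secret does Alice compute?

Step 1: s = B^a mod p = 2^10 mod 11.
  2^1 mod 11 = 2
  2^2 mod 11 = (2 * 2) mod 11 = 4
  2^3 mod 11 = (4 * 2) mod 11 = 8
  2^4 mod 11 = (8 * 2) mod 11 = 5
  2^5 mod 11 = (5 * 2) mod 11 = 10
  2^6 mod 11 = (10 * 2) mod 11 = 9
  2^7 mod 11 = (9 * 2) mod 11 = 7
  2^8 mod 11 = (7 * 2) mod 11 = 3
  2^9 mod 11 = (3 * 2) mod 11 = 6
  2^10 mod 11 = (6 * 2) mod 11 = 1
Result: shared secret = 1.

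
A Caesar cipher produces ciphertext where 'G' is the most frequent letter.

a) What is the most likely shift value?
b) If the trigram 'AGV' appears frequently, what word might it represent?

Step 1: In English, 'E' is the most frequent letter (12.7%).
Step 2: The most frequent ciphertext letter is 'G' (position 6).
Step 3: Shift = (6 - 4) mod 26 = 2.
Step 4: Decrypt 'AGV' by shifting back 2:
  A -> Y
  G -> E
  V -> T
Step 5: 'AGV' decrypts to 'YET'.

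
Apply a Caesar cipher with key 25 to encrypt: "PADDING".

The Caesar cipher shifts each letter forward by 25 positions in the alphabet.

Step 1: For each letter, shift forward by 25 positions (mod 26).
  P (position 15) -> position (15+25) mod 26 = 14 -> O
  A (position 0) -> position (0+25) mod 26 = 25 -> Z
  D (position 3) -> position (3+25) mod 26 = 2 -> C
  D (position 3) -> position (3+25) mod 26 = 2 -> C
  I (position 8) -> position (8+25) mod 26 = 7 -> H
  N (position 13) -> position (13+25) mod 26 = 12 -> M
  G (position 6) -> position (6+25) mod 26 = 5 -> F
Result: OZCCHMF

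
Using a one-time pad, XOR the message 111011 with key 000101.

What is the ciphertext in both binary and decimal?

Step 1: Write out the XOR operation bit by bit:
  Message: 111011
  Key:     000101
  XOR:     111110
Step 2: Convert to decimal: 111110 = 62.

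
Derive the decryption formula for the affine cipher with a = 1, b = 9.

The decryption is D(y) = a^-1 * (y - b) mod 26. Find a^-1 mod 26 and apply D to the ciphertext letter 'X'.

Step 1: Find a^-1, the modular inverse of 1 mod 26.
Step 2: We need 1 * a^-1 = 1 (mod 26).
Step 3: 1 * 1 = 1 = 0 * 26 + 1, so a^-1 = 1.
Step 4: D(y) = 1(y - 9) mod 26.
Step 5: Apply to 'X' (y = 23): D(23) = 1 * (23 - 9) mod 26 = 1 * 14 mod 26 = 14 -> 'O'.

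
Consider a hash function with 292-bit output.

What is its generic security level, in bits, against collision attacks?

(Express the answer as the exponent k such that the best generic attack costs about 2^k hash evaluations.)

Step 1: The hash has a 292-bit output.
Step 2: Collision resistance means it should be infeasible to find any x != y with h(x) = h(y).
By the birthday bound, a generic collision search succeeds after about sqrt(2^292) = 2^(292/2) = 2^146 evaluations.
Step 3: Security level = 146 bits.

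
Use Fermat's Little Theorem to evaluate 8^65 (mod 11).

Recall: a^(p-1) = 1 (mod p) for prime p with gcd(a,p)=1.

Step 1: Since 11 is prime, by Fermat's Little Theorem: 8^10 = 1 (mod 11).
Step 2: Reduce exponent: 65 mod 10 = 5.
Step 3: So 8^65 = 8^5 (mod 11).
Step 4: 8^5 mod 11 = 10.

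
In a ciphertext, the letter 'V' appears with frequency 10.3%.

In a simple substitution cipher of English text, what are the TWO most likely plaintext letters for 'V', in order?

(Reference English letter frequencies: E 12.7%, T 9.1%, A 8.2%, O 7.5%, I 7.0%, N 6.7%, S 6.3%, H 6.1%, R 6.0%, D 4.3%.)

Step 1: Observed frequency of 'V' is 10.3%.
Step 2: Compute distances to each reference frequency and sort:
  T (9.1%): difference = 1.2% <-- BEST
  A (8.2%): difference = 2.1% <-- RUNNER-UP
  E (12.7%): difference = 2.4%
  O (7.5%): difference = 2.8%
  I (7.0%): difference = 3.3%
Step 3: Most likely is 'T' (9.1%, diff 1.2%); second most likely is 'A' (8.2%, diff 2.1%).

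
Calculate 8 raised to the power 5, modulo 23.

Step 1: Compute 8^5 mod 23 step by step, reducing modulo 23 at each step.
  8^1 mod 23 = 8
  8^2 mod 23 = (8 * 8) mod 23 = 18
  8^3 mod 23 = (18 * 8) mod 23 = 6
  8^4 mod 23 = (6 * 8) mod 23 = 2
  8^5 mod 23 = (2 * 8) mod 23 = 16
Step 2: Result = 16.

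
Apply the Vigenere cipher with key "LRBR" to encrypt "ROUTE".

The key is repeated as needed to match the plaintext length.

Step 1: Repeat key to match plaintext length:
  Plaintext: ROUTE
  Key:       LRBRL
Step 2: Encrypt each letter:
  R(17) + L(11) = (17+11) mod 26 = 2 = C
  O(14) + R(17) = (14+17) mod 26 = 5 = F
  U(20) + B(1) = (20+1) mod 26 = 21 = V
  T(19) + R(17) = (19+17) mod 26 = 10 = K
  E(4) + L(11) = (4+11) mod 26 = 15 = P
Ciphertext: CFVKP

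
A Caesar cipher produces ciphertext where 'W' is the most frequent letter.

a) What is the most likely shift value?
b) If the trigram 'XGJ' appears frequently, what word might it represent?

Step 1: In English, 'E' is the most frequent letter (12.7%).
Step 2: The most frequent ciphertext letter is 'W' (position 22).
Step 3: Shift = (22 - 4) mod 26 = 18.
Step 4: Decrypt 'XGJ' by shifting back 18:
  X -> F
  G -> O
  J -> R
Step 5: 'XGJ' decrypts to 'FOR'.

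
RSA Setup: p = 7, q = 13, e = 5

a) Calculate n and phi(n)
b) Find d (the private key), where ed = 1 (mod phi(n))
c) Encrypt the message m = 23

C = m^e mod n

Step 1: n = 7 * 13 = 91.
Step 2: phi(n) = (7-1)(13-1) = 6 * 12 = 72.
Step 3: Find d = 5^(-1) mod 72 = 29.
  Verify: 5 * 29 = 145 = 1 (mod 72).
Step 4: C = 23^5 mod 91 = 4.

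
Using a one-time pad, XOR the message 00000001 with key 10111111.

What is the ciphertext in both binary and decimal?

Step 1: Write out the XOR operation bit by bit:
  Message: 00000001
  Key:     10111111
  XOR:     10111110
Step 2: Convert to decimal: 10111110 = 190.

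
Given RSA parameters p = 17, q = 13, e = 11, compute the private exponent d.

Step 1: n = 17 * 13 = 221.
Step 2: phi(n) = 16 * 12 = 192.
Step 3: Find d such that 11 * d = 1 (mod 192).
Step 4: d = 11^(-1) mod 192 = 35.
Verification: 11 * 35 = 385 = 2 * 192 + 1.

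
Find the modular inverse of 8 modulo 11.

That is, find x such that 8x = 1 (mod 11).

Step 1: We need x such that 8 * x = 1 (mod 11).
Step 2: Using the extended Euclidean algorithm or trial:
  8 * 7 = 56 = 5 * 11 + 1.
Step 3: Since 56 mod 11 = 1, the inverse is x = 7.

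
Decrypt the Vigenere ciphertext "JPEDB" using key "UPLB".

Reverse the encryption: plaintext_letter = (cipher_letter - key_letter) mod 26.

Step 1: Extend key: UPLBU
Step 2: Decrypt each letter (c - k) mod 26:
  J(9) - U(20) = (9-20) mod 26 = 15 = P
  P(15) - P(15) = (15-15) mod 26 = 0 = A
  E(4) - L(11) = (4-11) mod 26 = 19 = T
  D(3) - B(1) = (3-1) mod 26 = 2 = C
  B(1) - U(20) = (1-20) mod 26 = 7 = H
Plaintext: PATCH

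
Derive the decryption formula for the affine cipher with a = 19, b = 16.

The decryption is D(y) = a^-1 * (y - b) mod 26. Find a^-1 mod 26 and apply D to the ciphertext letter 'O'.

Step 1: Find a^-1, the modular inverse of 19 mod 26.
Step 2: We need 19 * a^-1 = 1 (mod 26).
Step 3: 19 * 11 = 209 = 8 * 26 + 1, so a^-1 = 11.
Step 4: D(y) = 11(y - 16) mod 26.
Step 5: Apply to 'O' (y = 14): D(14) = 11 * (14 - 16) mod 26 = 11 * -2 mod 26 = 4 -> 'E'.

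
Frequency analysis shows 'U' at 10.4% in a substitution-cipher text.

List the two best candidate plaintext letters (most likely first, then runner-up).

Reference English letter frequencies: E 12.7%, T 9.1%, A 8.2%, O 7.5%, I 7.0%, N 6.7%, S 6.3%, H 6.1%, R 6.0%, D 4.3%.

Step 1: Observed frequency of 'U' is 10.4%.
Step 2: Compute distances to each reference frequency and sort:
  T (9.1%): difference = 1.3% <-- BEST
  A (8.2%): difference = 2.2% <-- RUNNER-UP
  E (12.7%): difference = 2.3%
  O (7.5%): difference = 2.9%
  I (7.0%): difference = 3.4%
Step 3: Most likely is 'T' (9.1%, diff 1.3%); second most likely is 'A' (8.2%, diff 2.2%).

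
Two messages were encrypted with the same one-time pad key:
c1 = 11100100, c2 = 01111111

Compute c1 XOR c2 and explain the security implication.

Step 1: c1 XOR c2 = (m1 XOR k) XOR (m2 XOR k).
Step 2: By XOR associativity/commutativity: = m1 XOR m2 XOR k XOR k = m1 XOR m2.
Step 3: 11100100 XOR 01111111 = 10011011 = 155.
Step 4: The key cancels out! An attacker learns m1 XOR m2 = 155, revealing the relationship between plaintexts.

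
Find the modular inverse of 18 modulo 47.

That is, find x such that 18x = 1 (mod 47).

Step 1: We need x such that 18 * x = 1 (mod 47).
Step 2: Using the extended Euclidean algorithm or trial:
  18 * 34 = 612 = 13 * 47 + 1.
Step 3: Since 612 mod 47 = 1, the inverse is x = 34.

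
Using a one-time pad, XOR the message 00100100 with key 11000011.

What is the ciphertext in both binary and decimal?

Step 1: Write out the XOR operation bit by bit:
  Message: 00100100
  Key:     11000011
  XOR:     11100111
Step 2: Convert to decimal: 11100111 = 231.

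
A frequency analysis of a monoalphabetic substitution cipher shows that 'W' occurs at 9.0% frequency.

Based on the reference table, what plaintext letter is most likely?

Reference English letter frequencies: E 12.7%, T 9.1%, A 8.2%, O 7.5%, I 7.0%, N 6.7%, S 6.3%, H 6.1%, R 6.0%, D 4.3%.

Step 1: The observed frequency is 9.0%.
Step 2: Compare with English frequencies:
  E: 12.7% (difference: 3.7%)
  T: 9.1% (difference: 0.1%) <-- closest
  A: 8.2% (difference: 0.8%)
  O: 7.5% (difference: 1.5%)
  I: 7.0% (difference: 2.0%)
  N: 6.7% (difference: 2.3%)
  S: 6.3% (difference: 2.7%)
  H: 6.1% (difference: 2.9%)
  R: 6.0% (difference: 3.0%)
  D: 4.3% (difference: 4.7%)
Step 3: 'W' most likely represents 'T' (frequency 9.1%).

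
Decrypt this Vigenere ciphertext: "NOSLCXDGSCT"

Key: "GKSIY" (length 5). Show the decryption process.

Step 1: Key 'GKSIY' has length 5. Extended key: GKSIYGKSIYG
Step 2: Decrypt each position:
  N(13) - G(6) = 7 = H
  O(14) - K(10) = 4 = E
  S(18) - S(18) = 0 = A
  L(11) - I(8) = 3 = D
  C(2) - Y(24) = 4 = E
  X(23) - G(6) = 17 = R
  D(3) - K(10) = 19 = T
  G(6) - S(18) = 14 = O
  S(18) - I(8) = 10 = K
  C(2) - Y(24) = 4 = E
  T(19) - G(6) = 13 = N
Plaintext: HEADERTOKEN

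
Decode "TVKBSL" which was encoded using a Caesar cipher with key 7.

Step 1: Reverse the shift by subtracting 7 from each letter position.
  T (position 19) -> position (19-7) mod 26 = 12 -> M
  V (position 21) -> position (21-7) mod 26 = 14 -> O
  K (position 10) -> position (10-7) mod 26 = 3 -> D
  B (position 1) -> position (1-7) mod 26 = 20 -> U
  S (position 18) -> position (18-7) mod 26 = 11 -> L
  L (position 11) -> position (11-7) mod 26 = 4 -> E
Decrypted message: MODULE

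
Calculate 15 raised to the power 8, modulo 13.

Step 1: Compute 15^8 mod 13 step by step, reducing modulo 13 at each step.
  15^1 mod 13 = 2
  15^2 mod 13 = (2 * 15) mod 13 = 4
  15^3 mod 13 = (4 * 15) mod 13 = 8
  15^4 mod 13 = (8 * 15) mod 13 = 3
  15^5 mod 13 = (3 * 15) mod 13 = 6
  15^6 mod 13 = (6 * 15) mod 13 = 12
  15^7 mod 13 = (12 * 15) mod 13 = 11
  15^8 mod 13 = (11 * 15) mod 13 = 9
Step 2: Result = 9.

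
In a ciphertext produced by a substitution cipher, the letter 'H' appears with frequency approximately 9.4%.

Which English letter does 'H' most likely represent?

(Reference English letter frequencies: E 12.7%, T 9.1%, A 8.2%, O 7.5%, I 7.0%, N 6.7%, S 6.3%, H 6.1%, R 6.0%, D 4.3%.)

Step 1: The observed frequency is 9.4%.
Step 2: Compare with English frequencies:
  E: 12.7% (difference: 3.3%)
  T: 9.1% (difference: 0.3%) <-- closest
  A: 8.2% (difference: 1.2%)
  O: 7.5% (difference: 1.9%)
  I: 7.0% (difference: 2.4%)
  N: 6.7% (difference: 2.7%)
  S: 6.3% (difference: 3.1%)
  H: 6.1% (difference: 3.3%)
  R: 6.0% (difference: 3.4%)
  D: 4.3% (difference: 5.1%)
Step 3: 'H' most likely represents 'T' (frequency 9.1%).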